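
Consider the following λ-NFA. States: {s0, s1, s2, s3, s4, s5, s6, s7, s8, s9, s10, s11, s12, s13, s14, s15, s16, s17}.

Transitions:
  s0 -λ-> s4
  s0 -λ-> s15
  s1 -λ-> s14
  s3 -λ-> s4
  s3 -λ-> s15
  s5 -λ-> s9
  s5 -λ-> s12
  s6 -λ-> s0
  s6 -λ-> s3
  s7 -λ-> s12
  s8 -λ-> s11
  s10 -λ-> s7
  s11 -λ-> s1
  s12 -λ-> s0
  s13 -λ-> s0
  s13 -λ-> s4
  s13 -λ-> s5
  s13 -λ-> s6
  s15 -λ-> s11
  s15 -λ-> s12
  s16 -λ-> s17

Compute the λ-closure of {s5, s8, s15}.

{s0, s1, s4, s5, s8, s9, s11, s12, s14, s15}

Start with {s5, s8, s15}.
From s5 via λ: add s9, s12.
From s8 via λ: add s11.
From s11 via λ: add s1.
From s12 via λ: add s0.
From s0 via λ: add s4.
From s1 via λ: add s14.
No new states can be added; the closed set is {s0, s1, s4, s5, s8, s9, s11, s12, s14, s15}.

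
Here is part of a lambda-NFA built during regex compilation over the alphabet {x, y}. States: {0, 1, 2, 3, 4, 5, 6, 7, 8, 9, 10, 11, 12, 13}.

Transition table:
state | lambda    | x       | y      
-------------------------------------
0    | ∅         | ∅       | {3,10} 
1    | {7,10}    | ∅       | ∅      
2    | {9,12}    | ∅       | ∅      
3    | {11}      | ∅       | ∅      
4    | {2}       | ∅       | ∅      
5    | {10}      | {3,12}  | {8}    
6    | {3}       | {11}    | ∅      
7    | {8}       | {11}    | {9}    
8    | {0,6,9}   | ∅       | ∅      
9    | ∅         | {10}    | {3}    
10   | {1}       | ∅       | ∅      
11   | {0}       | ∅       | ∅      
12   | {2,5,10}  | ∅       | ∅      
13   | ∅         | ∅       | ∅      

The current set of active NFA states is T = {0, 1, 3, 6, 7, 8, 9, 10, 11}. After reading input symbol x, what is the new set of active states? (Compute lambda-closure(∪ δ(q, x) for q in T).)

{0, 1, 3, 6, 7, 8, 9, 10, 11}

6 on x → {11}.
7 on x → {11}.
9 on x → {10}.
No x-transition from 0, 1, 3, 8, 10, 11.
Union after reading x: {10, 11}.
Now take the lambda-closure:
From 10 via lambda: add 1.
From 11 via lambda: add 0.
From 1 via lambda: add 7.
From 7 via lambda: add 8.
From 8 via lambda: add 6, 9.
From 6 via lambda: add 3.
No new states can be added; the closed set is {0, 1, 3, 6, 7, 8, 9, 10, 11}.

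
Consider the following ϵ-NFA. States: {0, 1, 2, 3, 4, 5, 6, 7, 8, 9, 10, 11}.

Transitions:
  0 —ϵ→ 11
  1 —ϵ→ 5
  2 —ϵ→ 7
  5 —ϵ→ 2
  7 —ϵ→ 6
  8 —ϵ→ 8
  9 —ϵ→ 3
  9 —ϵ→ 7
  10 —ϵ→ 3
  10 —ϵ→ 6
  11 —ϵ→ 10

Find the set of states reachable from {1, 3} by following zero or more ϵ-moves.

{1, 2, 3, 5, 6, 7}

Start with {1, 3}.
From 1 via ϵ: add 5.
From 5 via ϵ: add 2.
From 2 via ϵ: add 7.
From 7 via ϵ: add 6.
No new states can be added; the closed set is {1, 2, 3, 5, 6, 7}.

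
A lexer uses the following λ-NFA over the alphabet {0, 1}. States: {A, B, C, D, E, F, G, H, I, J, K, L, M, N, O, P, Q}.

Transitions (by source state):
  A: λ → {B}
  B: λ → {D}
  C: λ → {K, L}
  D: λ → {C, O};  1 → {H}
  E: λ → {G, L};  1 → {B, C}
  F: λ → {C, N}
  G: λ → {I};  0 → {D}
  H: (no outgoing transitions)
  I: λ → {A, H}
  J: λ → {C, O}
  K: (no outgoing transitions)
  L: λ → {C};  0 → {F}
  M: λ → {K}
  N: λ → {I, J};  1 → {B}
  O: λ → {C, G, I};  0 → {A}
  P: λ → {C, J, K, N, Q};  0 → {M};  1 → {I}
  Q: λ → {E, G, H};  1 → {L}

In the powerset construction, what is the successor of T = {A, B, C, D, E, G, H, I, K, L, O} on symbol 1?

{A, B, C, D, G, H, I, K, L, O}

D on 1 → {H}.
E on 1 → {B, C}.
No 1-transition from A, B, C, G, H, I, K, L, O.
Union after reading 1: {B, C, H}.
Now take the λ-closure:
From B via λ: add D.
From C via λ: add K, L.
From D via λ: add O.
From O via λ: add G, I.
From I via λ: add A.
No new states can be added; the closed set is {A, B, C, D, G, H, I, K, L, O}.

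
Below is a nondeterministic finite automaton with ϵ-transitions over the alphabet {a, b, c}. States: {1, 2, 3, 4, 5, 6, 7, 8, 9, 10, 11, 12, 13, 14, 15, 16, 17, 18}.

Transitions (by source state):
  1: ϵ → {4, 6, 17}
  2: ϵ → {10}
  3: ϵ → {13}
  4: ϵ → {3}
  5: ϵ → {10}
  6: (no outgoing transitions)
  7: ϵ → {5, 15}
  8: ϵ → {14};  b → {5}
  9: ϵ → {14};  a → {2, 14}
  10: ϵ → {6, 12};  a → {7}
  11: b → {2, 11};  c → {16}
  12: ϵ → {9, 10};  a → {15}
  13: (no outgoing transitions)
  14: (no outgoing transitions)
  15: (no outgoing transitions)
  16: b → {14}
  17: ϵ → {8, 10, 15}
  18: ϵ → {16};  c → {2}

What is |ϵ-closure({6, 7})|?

8

Start with {6, 7}.
From 7 via ϵ: add 5, 15.
From 5 via ϵ: add 10.
From 10 via ϵ: add 12.
From 12 via ϵ: add 9.
From 9 via ϵ: add 14.
ϵ-closure = {5, 6, 7, 9, 10, 12, 14, 15}, which has 8 states.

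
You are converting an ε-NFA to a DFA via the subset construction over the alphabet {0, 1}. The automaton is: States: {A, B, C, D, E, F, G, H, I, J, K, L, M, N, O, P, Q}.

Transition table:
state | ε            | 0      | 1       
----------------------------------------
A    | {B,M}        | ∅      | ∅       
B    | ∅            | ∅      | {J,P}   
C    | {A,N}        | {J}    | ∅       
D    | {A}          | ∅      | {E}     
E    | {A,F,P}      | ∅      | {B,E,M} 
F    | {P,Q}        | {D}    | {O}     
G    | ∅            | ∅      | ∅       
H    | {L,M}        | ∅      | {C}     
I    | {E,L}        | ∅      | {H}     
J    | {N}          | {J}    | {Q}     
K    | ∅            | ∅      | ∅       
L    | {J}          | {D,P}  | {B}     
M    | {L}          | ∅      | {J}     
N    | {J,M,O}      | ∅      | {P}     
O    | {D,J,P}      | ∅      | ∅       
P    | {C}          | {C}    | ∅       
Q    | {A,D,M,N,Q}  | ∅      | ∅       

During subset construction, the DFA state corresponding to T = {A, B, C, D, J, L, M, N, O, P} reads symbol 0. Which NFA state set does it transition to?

C on 0 → {J}.
J on 0 → {J}.
L on 0 → {D, P}.
P on 0 → {C}.
No 0-transition from A, B, D, M, N, O.
Union after reading 0: {C, D, J, P}.
Now take the ε-closure:
From C via ε: add A, N.
From A via ε: add B, M.
From N via ε: add O.
From M via ε: add L.
No new states can be added; the closed set is {A, B, C, D, J, L, M, N, O, P}.

{A, B, C, D, J, L, M, N, O, P}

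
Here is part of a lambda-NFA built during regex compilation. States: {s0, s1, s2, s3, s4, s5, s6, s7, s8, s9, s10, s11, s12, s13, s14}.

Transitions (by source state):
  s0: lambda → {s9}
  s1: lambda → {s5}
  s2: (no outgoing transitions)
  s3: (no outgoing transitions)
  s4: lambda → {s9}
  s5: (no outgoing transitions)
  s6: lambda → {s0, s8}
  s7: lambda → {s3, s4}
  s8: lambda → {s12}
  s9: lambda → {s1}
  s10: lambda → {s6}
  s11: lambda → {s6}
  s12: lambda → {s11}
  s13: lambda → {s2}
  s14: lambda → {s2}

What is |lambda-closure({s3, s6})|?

Start with {s3, s6}.
From s6 via lambda: add s0, s8.
From s0 via lambda: add s9.
From s8 via lambda: add s12.
From s9 via lambda: add s1.
From s12 via lambda: add s11.
From s1 via lambda: add s5.
lambda-closure = {s0, s1, s3, s5, s6, s8, s9, s11, s12}, which has 9 states.

9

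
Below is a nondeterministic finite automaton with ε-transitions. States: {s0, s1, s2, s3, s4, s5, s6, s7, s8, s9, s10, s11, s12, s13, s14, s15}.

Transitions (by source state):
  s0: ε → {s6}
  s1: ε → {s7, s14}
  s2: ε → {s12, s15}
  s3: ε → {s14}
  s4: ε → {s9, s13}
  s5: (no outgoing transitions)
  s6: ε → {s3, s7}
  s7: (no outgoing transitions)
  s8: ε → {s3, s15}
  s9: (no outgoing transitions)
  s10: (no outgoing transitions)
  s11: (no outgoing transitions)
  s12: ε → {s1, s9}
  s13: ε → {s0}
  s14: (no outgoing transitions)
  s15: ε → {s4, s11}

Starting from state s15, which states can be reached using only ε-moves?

{s0, s3, s4, s6, s7, s9, s11, s13, s14, s15}

Start with {s15}.
From s15 via ε: add s4, s11.
From s4 via ε: add s9, s13.
From s13 via ε: add s0.
From s0 via ε: add s6.
From s6 via ε: add s3, s7.
From s3 via ε: add s14.
No new states can be added; the closed set is {s0, s3, s4, s6, s7, s9, s11, s13, s14, s15}.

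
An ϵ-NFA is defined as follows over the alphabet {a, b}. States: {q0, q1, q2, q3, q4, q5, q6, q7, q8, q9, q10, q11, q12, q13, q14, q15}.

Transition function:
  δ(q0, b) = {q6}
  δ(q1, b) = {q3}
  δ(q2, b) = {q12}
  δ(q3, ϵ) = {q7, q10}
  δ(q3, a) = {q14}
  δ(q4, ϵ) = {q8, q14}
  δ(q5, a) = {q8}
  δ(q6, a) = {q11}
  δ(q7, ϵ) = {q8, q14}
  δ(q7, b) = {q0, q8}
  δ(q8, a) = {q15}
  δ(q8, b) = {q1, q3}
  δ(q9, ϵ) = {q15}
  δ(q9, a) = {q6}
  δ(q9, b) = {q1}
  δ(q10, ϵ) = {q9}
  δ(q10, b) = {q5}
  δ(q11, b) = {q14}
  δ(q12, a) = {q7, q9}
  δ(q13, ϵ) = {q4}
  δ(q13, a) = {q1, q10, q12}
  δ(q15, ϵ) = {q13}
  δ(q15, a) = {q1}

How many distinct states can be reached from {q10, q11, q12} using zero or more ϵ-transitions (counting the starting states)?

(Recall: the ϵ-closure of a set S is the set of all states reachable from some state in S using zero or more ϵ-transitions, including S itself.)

Start with {q10, q11, q12}.
From q10 via ϵ: add q9.
From q9 via ϵ: add q15.
From q15 via ϵ: add q13.
From q13 via ϵ: add q4.
From q4 via ϵ: add q8, q14.
ϵ-closure = {q4, q8, q9, q10, q11, q12, q13, q14, q15}, which has 9 states.

9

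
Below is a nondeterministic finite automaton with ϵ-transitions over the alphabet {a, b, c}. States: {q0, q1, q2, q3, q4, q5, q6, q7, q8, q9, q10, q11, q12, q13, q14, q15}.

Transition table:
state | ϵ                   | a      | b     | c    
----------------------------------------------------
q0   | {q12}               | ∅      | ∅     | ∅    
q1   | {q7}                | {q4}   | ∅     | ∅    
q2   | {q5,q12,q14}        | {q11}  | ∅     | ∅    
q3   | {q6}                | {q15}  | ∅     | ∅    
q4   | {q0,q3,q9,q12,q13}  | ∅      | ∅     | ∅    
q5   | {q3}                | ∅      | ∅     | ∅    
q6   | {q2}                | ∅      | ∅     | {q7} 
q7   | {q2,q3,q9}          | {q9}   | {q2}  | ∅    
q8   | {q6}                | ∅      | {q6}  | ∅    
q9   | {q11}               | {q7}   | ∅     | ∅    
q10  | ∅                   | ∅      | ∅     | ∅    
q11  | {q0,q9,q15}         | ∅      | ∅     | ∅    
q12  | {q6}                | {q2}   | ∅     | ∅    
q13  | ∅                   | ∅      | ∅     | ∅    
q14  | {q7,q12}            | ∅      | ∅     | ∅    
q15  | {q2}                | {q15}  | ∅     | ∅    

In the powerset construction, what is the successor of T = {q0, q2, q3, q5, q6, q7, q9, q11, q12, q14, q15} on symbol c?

q6 on c → {q7}.
No c-transition from q0, q2, q3, q5, q7, q9, q11, q12, q14, q15.
Union after reading c: {q7}.
Now take the ϵ-closure:
From q7 via ϵ: add q2, q3, q9.
From q2 via ϵ: add q5, q12, q14.
From q3 via ϵ: add q6.
From q9 via ϵ: add q11.
From q11 via ϵ: add q0, q15.
No new states can be added; the closed set is {q0, q2, q3, q5, q6, q7, q9, q11, q12, q14, q15}.

{q0, q2, q3, q5, q6, q7, q9, q11, q12, q14, q15}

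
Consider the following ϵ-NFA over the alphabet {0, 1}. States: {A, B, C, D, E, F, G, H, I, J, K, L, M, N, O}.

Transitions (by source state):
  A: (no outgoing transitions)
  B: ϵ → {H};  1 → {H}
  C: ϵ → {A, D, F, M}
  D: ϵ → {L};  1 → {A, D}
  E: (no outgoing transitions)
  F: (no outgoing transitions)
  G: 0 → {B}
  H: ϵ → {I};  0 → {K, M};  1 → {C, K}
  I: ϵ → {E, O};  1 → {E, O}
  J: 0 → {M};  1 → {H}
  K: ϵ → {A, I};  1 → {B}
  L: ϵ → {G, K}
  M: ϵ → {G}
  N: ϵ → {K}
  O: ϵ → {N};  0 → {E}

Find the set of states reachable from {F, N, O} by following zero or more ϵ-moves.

{A, E, F, I, K, N, O}

Start with {F, N, O}.
From N via ϵ: add K.
From K via ϵ: add A, I.
From I via ϵ: add E.
No new states can be added; the closed set is {A, E, F, I, K, N, O}.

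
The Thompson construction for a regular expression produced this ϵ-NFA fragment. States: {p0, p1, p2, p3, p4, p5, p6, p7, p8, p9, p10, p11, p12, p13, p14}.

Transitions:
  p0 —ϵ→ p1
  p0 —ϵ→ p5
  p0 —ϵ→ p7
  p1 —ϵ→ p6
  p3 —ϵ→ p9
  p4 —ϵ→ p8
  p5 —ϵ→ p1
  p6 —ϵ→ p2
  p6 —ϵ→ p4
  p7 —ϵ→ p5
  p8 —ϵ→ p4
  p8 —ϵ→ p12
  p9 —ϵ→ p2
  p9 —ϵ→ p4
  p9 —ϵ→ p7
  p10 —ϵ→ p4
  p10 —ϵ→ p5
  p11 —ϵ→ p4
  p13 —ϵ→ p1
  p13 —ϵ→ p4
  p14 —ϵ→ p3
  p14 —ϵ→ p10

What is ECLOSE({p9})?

{p1, p2, p4, p5, p6, p7, p8, p9, p12}

Start with {p9}.
From p9 via ϵ: add p2, p4, p7.
From p4 via ϵ: add p8.
From p7 via ϵ: add p5.
From p5 via ϵ: add p1.
From p8 via ϵ: add p12.
From p1 via ϵ: add p6.
No new states can be added; the closed set is {p1, p2, p4, p5, p6, p7, p8, p9, p12}.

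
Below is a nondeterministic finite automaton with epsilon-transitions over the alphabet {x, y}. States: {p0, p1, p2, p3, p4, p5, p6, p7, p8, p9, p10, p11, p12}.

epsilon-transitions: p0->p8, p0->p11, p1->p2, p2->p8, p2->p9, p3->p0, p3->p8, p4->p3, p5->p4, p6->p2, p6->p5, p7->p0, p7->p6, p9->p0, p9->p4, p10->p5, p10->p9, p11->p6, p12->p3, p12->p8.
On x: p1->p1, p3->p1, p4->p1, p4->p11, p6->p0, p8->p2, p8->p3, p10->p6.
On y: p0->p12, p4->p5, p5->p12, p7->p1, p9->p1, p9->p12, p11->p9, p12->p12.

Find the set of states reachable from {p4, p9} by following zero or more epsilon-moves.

{p0, p2, p3, p4, p5, p6, p8, p9, p11}

Start with {p4, p9}.
From p4 via epsilon: add p3.
From p9 via epsilon: add p0.
From p0 via epsilon: add p8, p11.
From p11 via epsilon: add p6.
From p6 via epsilon: add p2, p5.
No new states can be added; the closed set is {p0, p2, p3, p4, p5, p6, p8, p9, p11}.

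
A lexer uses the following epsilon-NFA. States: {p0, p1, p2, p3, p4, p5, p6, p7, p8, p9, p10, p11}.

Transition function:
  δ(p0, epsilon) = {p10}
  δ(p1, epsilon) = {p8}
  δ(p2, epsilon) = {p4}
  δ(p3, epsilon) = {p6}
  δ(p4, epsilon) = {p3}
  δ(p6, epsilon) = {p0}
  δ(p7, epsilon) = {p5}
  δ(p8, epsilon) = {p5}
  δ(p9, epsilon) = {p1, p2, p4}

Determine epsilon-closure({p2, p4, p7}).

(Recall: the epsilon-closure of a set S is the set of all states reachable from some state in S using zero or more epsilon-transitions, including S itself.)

Start with {p2, p4, p7}.
From p4 via epsilon: add p3.
From p7 via epsilon: add p5.
From p3 via epsilon: add p6.
From p6 via epsilon: add p0.
From p0 via epsilon: add p10.
No new states can be added; the closed set is {p0, p2, p3, p4, p5, p6, p7, p10}.

{p0, p2, p3, p4, p5, p6, p7, p10}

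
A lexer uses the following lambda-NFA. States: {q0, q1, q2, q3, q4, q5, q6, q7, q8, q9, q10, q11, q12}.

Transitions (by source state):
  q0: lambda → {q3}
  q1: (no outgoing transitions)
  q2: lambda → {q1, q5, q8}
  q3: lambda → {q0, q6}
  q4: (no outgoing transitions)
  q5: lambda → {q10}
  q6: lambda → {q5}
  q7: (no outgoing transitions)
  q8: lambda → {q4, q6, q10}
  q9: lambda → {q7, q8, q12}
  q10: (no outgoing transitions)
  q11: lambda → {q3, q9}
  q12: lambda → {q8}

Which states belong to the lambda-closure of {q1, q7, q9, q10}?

Start with {q1, q7, q9, q10}.
From q9 via lambda: add q8, q12.
From q8 via lambda: add q4, q6.
From q6 via lambda: add q5.
No new states can be added; the closed set is {q1, q4, q5, q6, q7, q8, q9, q10, q12}.

{q1, q4, q5, q6, q7, q8, q9, q10, q12}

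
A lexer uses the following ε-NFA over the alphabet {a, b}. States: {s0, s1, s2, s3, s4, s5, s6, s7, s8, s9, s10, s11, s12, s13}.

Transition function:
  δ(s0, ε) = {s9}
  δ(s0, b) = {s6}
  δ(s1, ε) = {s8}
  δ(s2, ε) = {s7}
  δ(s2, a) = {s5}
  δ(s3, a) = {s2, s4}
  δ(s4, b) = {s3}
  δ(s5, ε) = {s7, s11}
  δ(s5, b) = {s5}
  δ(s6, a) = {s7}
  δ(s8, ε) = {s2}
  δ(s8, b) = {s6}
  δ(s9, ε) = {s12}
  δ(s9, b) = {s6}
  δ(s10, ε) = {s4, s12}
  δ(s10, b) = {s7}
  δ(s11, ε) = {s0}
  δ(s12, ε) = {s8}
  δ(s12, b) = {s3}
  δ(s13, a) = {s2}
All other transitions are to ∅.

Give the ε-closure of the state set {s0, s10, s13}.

Start with {s0, s10, s13}.
From s0 via ε: add s9.
From s10 via ε: add s4, s12.
From s12 via ε: add s8.
From s8 via ε: add s2.
From s2 via ε: add s7.
No new states can be added; the closed set is {s0, s2, s4, s7, s8, s9, s10, s12, s13}.

{s0, s2, s4, s7, s8, s9, s10, s12, s13}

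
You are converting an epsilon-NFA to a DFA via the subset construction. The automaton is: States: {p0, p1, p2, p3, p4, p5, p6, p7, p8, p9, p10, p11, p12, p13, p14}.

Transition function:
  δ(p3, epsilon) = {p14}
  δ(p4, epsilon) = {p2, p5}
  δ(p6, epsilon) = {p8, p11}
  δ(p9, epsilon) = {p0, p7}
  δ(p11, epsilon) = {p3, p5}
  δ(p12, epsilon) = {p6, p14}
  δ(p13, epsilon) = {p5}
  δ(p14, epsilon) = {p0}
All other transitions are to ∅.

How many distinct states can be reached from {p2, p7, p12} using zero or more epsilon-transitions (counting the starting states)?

Start with {p2, p7, p12}.
From p12 via epsilon: add p6, p14.
From p6 via epsilon: add p8, p11.
From p14 via epsilon: add p0.
From p11 via epsilon: add p3, p5.
epsilon-closure = {p0, p2, p3, p5, p6, p7, p8, p11, p12, p14}, which has 10 states.

10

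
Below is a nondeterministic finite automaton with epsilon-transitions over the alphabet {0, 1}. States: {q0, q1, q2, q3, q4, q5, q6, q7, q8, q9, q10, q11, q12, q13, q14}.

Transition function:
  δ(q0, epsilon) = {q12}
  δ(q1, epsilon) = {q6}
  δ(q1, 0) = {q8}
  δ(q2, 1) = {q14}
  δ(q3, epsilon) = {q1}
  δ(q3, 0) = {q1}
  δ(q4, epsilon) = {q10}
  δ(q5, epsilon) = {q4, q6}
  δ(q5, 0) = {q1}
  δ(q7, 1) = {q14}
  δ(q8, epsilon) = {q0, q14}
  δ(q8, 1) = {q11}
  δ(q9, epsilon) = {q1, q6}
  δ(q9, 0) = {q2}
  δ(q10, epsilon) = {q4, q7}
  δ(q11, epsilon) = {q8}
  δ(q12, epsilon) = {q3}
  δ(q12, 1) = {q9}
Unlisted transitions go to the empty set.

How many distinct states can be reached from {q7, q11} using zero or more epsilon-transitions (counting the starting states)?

9

Start with {q7, q11}.
From q11 via epsilon: add q8.
From q8 via epsilon: add q0, q14.
From q0 via epsilon: add q12.
From q12 via epsilon: add q3.
From q3 via epsilon: add q1.
From q1 via epsilon: add q6.
epsilon-closure = {q0, q1, q3, q6, q7, q8, q11, q12, q14}, which has 9 states.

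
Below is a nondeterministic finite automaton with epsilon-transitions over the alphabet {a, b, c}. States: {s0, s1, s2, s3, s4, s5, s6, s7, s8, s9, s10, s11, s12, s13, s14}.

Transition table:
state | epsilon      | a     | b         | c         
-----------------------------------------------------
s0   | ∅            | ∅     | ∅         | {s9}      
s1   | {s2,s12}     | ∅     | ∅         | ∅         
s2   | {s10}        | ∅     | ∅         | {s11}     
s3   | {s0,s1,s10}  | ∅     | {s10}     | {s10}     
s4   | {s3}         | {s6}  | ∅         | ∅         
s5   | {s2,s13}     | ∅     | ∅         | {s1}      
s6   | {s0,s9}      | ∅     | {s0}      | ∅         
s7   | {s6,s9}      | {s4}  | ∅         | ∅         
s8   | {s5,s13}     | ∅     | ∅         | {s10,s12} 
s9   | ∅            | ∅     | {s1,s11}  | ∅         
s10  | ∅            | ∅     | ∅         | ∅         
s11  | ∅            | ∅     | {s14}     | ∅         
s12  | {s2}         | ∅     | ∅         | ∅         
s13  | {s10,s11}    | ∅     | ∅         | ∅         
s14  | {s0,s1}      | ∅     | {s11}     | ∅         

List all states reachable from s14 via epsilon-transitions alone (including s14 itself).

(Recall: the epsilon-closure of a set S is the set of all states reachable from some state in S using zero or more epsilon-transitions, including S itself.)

Start with {s14}.
From s14 via epsilon: add s0, s1.
From s1 via epsilon: add s2, s12.
From s2 via epsilon: add s10.
No new states can be added; the closed set is {s0, s1, s2, s10, s12, s14}.

{s0, s1, s2, s10, s12, s14}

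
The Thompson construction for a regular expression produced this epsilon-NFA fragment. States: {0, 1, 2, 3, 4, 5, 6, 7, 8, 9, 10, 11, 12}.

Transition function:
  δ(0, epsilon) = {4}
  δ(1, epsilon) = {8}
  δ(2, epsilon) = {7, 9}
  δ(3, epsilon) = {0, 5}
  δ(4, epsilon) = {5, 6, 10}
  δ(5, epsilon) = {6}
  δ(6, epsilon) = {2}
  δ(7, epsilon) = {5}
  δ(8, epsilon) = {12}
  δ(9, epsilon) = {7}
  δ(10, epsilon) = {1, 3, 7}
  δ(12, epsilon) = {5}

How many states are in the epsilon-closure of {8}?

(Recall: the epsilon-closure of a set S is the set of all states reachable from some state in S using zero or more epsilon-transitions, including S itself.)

7

Start with {8}.
From 8 via epsilon: add 12.
From 12 via epsilon: add 5.
From 5 via epsilon: add 6.
From 6 via epsilon: add 2.
From 2 via epsilon: add 7, 9.
epsilon-closure = {2, 5, 6, 7, 8, 9, 12}, which has 7 states.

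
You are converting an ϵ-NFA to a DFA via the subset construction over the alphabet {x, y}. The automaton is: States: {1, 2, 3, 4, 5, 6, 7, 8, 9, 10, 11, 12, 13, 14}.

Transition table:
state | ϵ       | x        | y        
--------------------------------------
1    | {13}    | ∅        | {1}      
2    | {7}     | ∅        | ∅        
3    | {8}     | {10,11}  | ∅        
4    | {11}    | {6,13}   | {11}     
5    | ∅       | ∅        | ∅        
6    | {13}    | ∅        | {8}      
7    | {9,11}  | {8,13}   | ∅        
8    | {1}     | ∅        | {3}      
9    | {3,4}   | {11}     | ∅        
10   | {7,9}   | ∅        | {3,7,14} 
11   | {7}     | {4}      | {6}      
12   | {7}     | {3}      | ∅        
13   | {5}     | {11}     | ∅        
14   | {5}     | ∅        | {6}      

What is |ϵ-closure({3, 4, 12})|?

10

Start with {3, 4, 12}.
From 3 via ϵ: add 8.
From 4 via ϵ: add 11.
From 12 via ϵ: add 7.
From 7 via ϵ: add 9.
From 8 via ϵ: add 1.
From 1 via ϵ: add 13.
From 13 via ϵ: add 5.
ϵ-closure = {1, 3, 4, 5, 7, 8, 9, 11, 12, 13}, which has 10 states.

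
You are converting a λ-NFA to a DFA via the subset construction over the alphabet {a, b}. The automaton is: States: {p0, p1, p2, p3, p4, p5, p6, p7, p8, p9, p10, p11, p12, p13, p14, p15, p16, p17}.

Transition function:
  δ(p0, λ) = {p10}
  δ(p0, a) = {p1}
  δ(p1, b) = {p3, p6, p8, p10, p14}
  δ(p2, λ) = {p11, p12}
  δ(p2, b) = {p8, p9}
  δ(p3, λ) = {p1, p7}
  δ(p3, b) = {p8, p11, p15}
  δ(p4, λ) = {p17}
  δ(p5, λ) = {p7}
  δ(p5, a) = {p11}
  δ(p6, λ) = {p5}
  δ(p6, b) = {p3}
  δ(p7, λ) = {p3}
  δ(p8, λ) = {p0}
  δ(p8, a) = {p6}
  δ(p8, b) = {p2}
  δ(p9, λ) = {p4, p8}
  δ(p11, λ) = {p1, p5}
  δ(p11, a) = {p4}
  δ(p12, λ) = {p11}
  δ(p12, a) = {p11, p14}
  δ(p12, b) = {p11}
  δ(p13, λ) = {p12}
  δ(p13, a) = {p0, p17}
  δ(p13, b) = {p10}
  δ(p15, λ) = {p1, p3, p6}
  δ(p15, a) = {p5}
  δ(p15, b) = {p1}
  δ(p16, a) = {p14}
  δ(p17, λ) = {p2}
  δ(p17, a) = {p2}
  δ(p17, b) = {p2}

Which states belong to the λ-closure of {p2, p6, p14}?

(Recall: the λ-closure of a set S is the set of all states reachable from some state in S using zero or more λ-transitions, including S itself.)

Start with {p2, p6, p14}.
From p2 via λ: add p11, p12.
From p6 via λ: add p5.
From p5 via λ: add p7.
From p11 via λ: add p1.
From p7 via λ: add p3.
No new states can be added; the closed set is {p1, p2, p3, p5, p6, p7, p11, p12, p14}.

{p1, p2, p3, p5, p6, p7, p11, p12, p14}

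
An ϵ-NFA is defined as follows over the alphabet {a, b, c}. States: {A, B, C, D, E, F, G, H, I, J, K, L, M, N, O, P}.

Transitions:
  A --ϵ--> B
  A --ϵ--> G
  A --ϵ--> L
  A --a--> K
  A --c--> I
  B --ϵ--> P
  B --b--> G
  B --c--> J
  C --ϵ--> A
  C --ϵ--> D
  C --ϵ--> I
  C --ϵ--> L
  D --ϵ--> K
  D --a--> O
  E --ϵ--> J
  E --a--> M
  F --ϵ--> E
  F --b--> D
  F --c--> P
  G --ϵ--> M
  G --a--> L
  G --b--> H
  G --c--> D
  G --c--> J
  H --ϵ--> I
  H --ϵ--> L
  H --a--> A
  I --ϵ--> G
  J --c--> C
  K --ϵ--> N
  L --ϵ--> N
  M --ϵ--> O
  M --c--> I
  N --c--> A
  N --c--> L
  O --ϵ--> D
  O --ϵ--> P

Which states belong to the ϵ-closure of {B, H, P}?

Start with {B, H, P}.
From H via ϵ: add I, L.
From I via ϵ: add G.
From L via ϵ: add N.
From G via ϵ: add M.
From M via ϵ: add O.
From O via ϵ: add D.
From D via ϵ: add K.
No new states can be added; the closed set is {B, D, G, H, I, K, L, M, N, O, P}.

{B, D, G, H, I, K, L, M, N, O, P}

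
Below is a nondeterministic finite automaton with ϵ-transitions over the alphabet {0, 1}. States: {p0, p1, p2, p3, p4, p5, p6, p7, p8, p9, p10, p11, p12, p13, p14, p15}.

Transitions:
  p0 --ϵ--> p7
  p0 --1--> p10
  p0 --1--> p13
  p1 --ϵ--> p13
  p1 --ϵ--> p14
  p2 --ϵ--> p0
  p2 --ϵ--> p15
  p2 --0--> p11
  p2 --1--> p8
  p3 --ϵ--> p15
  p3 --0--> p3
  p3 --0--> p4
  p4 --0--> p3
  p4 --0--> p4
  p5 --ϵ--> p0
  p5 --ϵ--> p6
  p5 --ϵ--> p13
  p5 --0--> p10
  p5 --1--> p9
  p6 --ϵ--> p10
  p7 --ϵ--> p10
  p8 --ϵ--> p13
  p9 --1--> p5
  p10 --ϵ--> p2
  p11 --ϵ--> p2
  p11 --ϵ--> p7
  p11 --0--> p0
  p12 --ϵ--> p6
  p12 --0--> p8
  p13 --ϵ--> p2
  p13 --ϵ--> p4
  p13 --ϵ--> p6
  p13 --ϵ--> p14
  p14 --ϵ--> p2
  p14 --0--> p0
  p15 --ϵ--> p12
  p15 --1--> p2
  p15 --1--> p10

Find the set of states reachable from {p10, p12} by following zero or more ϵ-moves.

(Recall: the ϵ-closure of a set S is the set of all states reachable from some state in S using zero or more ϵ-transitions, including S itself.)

Start with {p10, p12}.
From p10 via ϵ: add p2.
From p12 via ϵ: add p6.
From p2 via ϵ: add p0, p15.
From p0 via ϵ: add p7.
No new states can be added; the closed set is {p0, p2, p6, p7, p10, p12, p15}.

{p0, p2, p6, p7, p10, p12, p15}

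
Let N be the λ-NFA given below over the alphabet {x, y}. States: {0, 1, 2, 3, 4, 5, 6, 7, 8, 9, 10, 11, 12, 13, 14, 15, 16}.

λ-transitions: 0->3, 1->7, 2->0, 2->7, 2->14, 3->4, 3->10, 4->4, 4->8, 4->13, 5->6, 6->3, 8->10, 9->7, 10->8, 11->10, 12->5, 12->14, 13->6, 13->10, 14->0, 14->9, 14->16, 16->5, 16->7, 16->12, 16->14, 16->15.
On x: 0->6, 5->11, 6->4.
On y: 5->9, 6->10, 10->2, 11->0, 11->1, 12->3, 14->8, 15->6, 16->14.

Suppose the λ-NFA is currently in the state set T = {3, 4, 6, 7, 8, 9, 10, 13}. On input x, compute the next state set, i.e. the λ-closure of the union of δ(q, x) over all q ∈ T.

6 on x → {4}.
No x-transition from 3, 4, 7, 8, 9, 10, 13.
Union after reading x: {4}.
Now take the λ-closure:
From 4 via λ: add 8, 13.
From 8 via λ: add 10.
From 13 via λ: add 6.
From 6 via λ: add 3.
No new states can be added; the closed set is {3, 4, 6, 8, 10, 13}.

{3, 4, 6, 8, 10, 13}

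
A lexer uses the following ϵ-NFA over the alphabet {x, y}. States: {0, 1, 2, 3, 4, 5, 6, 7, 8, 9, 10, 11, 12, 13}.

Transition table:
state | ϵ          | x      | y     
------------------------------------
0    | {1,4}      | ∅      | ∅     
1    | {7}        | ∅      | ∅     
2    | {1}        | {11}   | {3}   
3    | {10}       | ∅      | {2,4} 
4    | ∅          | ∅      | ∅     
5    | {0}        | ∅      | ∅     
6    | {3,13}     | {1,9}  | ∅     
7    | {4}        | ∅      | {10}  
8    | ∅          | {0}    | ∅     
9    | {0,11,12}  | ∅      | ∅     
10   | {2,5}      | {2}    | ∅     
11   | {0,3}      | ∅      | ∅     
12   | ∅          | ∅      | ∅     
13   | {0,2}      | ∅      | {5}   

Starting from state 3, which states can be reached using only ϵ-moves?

Start with {3}.
From 3 via ϵ: add 10.
From 10 via ϵ: add 2, 5.
From 2 via ϵ: add 1.
From 5 via ϵ: add 0.
From 0 via ϵ: add 4.
From 1 via ϵ: add 7.
No new states can be added; the closed set is {0, 1, 2, 3, 4, 5, 7, 10}.

{0, 1, 2, 3, 4, 5, 7, 10}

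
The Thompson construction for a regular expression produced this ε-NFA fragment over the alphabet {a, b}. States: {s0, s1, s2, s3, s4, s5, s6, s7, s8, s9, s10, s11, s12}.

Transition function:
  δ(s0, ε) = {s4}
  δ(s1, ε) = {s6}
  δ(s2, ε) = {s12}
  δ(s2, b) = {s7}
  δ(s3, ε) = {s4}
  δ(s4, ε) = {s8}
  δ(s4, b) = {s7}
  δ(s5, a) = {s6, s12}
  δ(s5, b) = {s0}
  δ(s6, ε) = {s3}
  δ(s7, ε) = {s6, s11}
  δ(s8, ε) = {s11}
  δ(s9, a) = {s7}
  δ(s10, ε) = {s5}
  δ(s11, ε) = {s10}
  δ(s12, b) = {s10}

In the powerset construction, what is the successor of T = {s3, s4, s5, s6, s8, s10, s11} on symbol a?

s5 on a → {s6, s12}.
No a-transition from s3, s4, s6, s8, s10, s11.
Union after reading a: {s6, s12}.
Now take the ε-closure:
From s6 via ε: add s3.
From s3 via ε: add s4.
From s4 via ε: add s8.
From s8 via ε: add s11.
From s11 via ε: add s10.
From s10 via ε: add s5.
No new states can be added; the closed set is {s3, s4, s5, s6, s8, s10, s11, s12}.

{s3, s4, s5, s6, s8, s10, s11, s12}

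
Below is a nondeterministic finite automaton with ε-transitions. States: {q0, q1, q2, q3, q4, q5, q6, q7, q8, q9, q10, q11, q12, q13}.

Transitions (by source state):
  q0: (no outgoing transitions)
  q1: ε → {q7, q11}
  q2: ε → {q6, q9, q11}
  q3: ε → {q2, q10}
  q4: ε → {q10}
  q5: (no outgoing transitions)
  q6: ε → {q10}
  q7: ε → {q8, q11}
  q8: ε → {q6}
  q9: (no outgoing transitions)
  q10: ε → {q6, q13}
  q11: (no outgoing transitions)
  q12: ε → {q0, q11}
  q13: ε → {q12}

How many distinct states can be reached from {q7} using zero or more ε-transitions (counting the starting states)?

Start with {q7}.
From q7 via ε: add q8, q11.
From q8 via ε: add q6.
From q6 via ε: add q10.
From q10 via ε: add q13.
From q13 via ε: add q12.
From q12 via ε: add q0.
ε-closure = {q0, q6, q7, q8, q10, q11, q12, q13}, which has 8 states.

8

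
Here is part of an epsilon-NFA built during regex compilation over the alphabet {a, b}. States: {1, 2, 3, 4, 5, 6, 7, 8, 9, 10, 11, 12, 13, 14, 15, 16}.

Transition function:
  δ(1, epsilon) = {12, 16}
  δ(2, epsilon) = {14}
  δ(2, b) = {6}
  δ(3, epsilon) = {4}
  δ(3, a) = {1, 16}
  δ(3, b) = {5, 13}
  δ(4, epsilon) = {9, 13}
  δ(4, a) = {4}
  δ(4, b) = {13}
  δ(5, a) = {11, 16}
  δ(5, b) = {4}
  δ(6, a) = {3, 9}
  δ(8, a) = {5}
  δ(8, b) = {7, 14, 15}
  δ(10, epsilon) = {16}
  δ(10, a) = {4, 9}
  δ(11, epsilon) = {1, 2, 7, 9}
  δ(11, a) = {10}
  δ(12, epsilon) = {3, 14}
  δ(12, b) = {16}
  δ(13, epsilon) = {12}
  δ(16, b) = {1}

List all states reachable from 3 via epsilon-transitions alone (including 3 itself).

{3, 4, 9, 12, 13, 14}

Start with {3}.
From 3 via epsilon: add 4.
From 4 via epsilon: add 9, 13.
From 13 via epsilon: add 12.
From 12 via epsilon: add 14.
No new states can be added; the closed set is {3, 4, 9, 12, 13, 14}.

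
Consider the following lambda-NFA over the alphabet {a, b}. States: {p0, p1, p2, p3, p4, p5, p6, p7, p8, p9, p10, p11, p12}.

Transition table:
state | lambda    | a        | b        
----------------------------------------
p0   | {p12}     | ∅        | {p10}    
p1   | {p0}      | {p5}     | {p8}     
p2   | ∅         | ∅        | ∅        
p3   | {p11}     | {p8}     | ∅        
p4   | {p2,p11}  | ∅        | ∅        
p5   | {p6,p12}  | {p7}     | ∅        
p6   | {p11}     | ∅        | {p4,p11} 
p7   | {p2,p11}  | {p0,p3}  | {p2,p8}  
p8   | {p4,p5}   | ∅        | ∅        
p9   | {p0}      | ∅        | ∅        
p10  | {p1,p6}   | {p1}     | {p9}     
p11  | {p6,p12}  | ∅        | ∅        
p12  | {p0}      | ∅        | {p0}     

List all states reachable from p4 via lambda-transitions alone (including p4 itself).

Start with {p4}.
From p4 via lambda: add p2, p11.
From p11 via lambda: add p6, p12.
From p12 via lambda: add p0.
No new states can be added; the closed set is {p0, p2, p4, p6, p11, p12}.

{p0, p2, p4, p6, p11, p12}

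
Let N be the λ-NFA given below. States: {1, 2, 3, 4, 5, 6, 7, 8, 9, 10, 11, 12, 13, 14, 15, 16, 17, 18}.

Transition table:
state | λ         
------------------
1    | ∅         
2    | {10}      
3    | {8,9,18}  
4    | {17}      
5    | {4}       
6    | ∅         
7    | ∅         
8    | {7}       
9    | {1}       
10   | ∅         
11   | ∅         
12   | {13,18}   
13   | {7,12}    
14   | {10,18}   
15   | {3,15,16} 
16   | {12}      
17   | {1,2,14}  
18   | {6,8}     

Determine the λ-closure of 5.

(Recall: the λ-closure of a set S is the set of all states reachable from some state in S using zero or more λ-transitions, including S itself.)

{1, 2, 4, 5, 6, 7, 8, 10, 14, 17, 18}

Start with {5}.
From 5 via λ: add 4.
From 4 via λ: add 17.
From 17 via λ: add 1, 2, 14.
From 2 via λ: add 10.
From 14 via λ: add 18.
From 18 via λ: add 6, 8.
From 8 via λ: add 7.
No new states can be added; the closed set is {1, 2, 4, 5, 6, 7, 8, 10, 14, 17, 18}.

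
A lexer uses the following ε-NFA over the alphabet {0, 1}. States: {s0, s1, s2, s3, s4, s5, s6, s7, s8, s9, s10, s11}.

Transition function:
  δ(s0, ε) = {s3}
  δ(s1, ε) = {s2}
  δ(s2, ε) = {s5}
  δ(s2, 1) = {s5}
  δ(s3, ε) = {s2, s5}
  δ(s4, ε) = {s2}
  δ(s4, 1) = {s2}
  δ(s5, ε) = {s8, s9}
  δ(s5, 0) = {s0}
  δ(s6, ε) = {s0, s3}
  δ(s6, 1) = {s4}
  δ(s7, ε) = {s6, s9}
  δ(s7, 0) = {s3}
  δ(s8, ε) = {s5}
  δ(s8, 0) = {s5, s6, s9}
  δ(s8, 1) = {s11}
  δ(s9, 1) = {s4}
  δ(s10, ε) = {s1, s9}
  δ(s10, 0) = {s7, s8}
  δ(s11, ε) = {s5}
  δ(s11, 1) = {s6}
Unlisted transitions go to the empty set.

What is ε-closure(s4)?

{s2, s4, s5, s8, s9}

Start with {s4}.
From s4 via ε: add s2.
From s2 via ε: add s5.
From s5 via ε: add s8, s9.
No new states can be added; the closed set is {s2, s4, s5, s8, s9}.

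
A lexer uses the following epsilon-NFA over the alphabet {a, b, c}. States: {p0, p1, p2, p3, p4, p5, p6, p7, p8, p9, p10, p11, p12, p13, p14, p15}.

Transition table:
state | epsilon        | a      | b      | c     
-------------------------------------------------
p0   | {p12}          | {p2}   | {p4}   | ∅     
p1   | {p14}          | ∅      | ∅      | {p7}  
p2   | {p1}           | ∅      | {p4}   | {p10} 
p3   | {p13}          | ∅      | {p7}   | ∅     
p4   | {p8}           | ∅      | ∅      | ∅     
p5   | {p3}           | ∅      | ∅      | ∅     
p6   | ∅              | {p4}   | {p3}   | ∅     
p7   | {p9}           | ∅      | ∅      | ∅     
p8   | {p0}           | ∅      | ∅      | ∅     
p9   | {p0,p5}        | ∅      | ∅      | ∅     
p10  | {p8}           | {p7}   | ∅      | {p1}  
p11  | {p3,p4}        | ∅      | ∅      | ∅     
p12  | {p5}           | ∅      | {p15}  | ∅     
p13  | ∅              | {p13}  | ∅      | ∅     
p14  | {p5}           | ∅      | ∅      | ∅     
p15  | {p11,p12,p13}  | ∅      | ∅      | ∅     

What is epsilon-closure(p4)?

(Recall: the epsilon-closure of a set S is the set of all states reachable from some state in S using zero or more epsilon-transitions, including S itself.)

Start with {p4}.
From p4 via epsilon: add p8.
From p8 via epsilon: add p0.
From p0 via epsilon: add p12.
From p12 via epsilon: add p5.
From p5 via epsilon: add p3.
From p3 via epsilon: add p13.
No new states can be added; the closed set is {p0, p3, p4, p5, p8, p12, p13}.

{p0, p3, p4, p5, p8, p12, p13}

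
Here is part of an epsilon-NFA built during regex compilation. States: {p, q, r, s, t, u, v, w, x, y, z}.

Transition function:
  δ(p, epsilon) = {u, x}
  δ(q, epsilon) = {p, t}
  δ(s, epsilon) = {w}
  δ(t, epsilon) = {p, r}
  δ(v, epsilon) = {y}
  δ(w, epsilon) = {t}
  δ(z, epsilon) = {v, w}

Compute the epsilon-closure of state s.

{p, r, s, t, u, w, x}

Start with {s}.
From s via epsilon: add w.
From w via epsilon: add t.
From t via epsilon: add p, r.
From p via epsilon: add u, x.
No new states can be added; the closed set is {p, r, s, t, u, w, x}.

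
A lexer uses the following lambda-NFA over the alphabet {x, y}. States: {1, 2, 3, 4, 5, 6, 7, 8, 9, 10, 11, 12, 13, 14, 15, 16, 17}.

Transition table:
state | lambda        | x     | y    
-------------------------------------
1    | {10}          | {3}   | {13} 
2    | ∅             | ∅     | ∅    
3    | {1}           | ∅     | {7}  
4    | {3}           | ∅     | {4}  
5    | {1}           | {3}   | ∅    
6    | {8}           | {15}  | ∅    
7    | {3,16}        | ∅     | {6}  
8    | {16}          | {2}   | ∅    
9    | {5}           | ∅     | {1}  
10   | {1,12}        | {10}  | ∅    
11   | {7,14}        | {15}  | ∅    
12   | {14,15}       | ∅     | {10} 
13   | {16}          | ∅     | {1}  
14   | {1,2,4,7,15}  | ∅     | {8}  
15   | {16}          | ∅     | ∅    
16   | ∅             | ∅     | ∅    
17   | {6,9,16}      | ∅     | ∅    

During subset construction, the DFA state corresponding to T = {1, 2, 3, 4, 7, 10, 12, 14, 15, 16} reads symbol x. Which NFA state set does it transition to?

1 on x → {3}.
10 on x → {10}.
No x-transition from 2, 3, 4, 7, 12, 14, 15, 16.
Union after reading x: {3, 10}.
Now take the lambda-closure:
From 3 via lambda: add 1.
From 10 via lambda: add 12.
From 12 via lambda: add 14, 15.
From 14 via lambda: add 2, 4, 7.
From 15 via lambda: add 16.
No new states can be added; the closed set is {1, 2, 3, 4, 7, 10, 12, 14, 15, 16}.

{1, 2, 3, 4, 7, 10, 12, 14, 15, 16}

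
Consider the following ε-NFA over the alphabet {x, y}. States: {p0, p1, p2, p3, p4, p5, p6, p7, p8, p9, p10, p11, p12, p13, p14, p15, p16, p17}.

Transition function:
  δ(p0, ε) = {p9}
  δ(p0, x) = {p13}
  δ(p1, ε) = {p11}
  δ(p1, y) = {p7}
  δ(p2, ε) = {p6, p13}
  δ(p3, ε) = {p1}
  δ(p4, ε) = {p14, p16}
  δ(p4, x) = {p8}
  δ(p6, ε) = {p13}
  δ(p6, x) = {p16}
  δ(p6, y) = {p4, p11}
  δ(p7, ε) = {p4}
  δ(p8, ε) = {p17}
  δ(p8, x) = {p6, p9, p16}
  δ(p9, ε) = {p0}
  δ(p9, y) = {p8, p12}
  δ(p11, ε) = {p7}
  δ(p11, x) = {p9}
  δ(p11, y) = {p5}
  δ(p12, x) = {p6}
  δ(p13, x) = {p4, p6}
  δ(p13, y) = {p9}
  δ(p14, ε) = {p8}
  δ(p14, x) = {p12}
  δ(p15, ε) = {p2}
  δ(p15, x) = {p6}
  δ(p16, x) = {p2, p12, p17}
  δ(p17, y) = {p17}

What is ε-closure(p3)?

Start with {p3}.
From p3 via ε: add p1.
From p1 via ε: add p11.
From p11 via ε: add p7.
From p7 via ε: add p4.
From p4 via ε: add p14, p16.
From p14 via ε: add p8.
From p8 via ε: add p17.
No new states can be added; the closed set is {p1, p3, p4, p7, p8, p11, p14, p16, p17}.

{p1, p3, p4, p7, p8, p11, p14, p16, p17}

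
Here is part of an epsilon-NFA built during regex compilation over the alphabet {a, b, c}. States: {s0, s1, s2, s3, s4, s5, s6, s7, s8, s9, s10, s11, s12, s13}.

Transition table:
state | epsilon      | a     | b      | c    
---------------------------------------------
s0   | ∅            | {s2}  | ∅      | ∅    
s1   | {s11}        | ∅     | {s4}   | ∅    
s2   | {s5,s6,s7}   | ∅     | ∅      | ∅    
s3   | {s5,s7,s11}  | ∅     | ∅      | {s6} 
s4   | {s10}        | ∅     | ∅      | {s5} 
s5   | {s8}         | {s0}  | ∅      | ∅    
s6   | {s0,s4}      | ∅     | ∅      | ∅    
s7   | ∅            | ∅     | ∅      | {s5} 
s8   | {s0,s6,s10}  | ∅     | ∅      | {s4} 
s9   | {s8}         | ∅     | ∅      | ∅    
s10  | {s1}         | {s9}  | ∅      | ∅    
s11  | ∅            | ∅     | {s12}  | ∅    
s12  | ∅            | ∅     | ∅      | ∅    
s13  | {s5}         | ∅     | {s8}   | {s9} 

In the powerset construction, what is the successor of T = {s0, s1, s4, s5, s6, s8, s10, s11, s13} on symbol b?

s1 on b → {s4}.
s11 on b → {s12}.
s13 on b → {s8}.
No b-transition from s0, s4, s5, s6, s8, s10.
Union after reading b: {s4, s8, s12}.
Now take the epsilon-closure:
From s4 via epsilon: add s10.
From s8 via epsilon: add s0, s6.
From s10 via epsilon: add s1.
From s1 via epsilon: add s11.
No new states can be added; the closed set is {s0, s1, s4, s6, s8, s10, s11, s12}.

{s0, s1, s4, s6, s8, s10, s11, s12}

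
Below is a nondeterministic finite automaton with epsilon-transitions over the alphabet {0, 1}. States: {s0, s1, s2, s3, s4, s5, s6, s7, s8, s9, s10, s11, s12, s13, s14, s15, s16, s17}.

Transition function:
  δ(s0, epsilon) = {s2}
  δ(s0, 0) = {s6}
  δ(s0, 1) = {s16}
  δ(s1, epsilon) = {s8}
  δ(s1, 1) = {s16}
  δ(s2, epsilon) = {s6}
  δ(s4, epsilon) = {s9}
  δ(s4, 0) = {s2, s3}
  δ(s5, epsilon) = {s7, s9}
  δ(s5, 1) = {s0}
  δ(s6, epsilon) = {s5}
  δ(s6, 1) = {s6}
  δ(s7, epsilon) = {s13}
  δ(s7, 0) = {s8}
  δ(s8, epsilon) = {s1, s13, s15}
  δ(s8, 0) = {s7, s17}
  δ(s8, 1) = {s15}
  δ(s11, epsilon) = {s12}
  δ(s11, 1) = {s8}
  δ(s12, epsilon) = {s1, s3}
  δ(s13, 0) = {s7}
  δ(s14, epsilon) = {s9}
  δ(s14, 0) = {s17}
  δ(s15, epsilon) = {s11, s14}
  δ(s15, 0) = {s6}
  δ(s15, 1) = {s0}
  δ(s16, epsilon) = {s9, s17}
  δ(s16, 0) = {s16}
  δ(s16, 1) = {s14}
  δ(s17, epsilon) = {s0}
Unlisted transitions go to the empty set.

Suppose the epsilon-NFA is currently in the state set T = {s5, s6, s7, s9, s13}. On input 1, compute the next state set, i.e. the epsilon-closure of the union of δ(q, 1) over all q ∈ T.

s5 on 1 → {s0}.
s6 on 1 → {s6}.
No 1-transition from s7, s9, s13.
Union after reading 1: {s0, s6}.
Now take the epsilon-closure:
From s0 via epsilon: add s2.
From s6 via epsilon: add s5.
From s5 via epsilon: add s7, s9.
From s7 via epsilon: add s13.
No new states can be added; the closed set is {s0, s2, s5, s6, s7, s9, s13}.

{s0, s2, s5, s6, s7, s9, s13}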